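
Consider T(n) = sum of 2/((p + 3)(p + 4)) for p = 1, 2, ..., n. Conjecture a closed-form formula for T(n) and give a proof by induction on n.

We claim T(n) = n/(2(n + 4)) for all n ≥ 1.
For the base case n = 1: T(1) = 1/10, and the closed form gives 1/10. They agree.
Suppose the result is true for n = p, so T(p) = p/(2(p + 4)).
Then T(p+1) = T(p) + (2/((p + 4)(p + 5))) = (p/(2(p + 4))) + (2/((p + 4)(p + 5))).
Simplifying, T(p+1) = (p + 1)/(2(p + 5)) = (p+1)/(2((p+1) + 4)),
which is the closed form with n = p+1.
Hence, by induction on n, the claim holds for every n ≥ 1.

T(n) = n/(2(n + 4))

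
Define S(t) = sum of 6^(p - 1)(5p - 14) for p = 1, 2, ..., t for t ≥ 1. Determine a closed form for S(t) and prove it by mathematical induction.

We claim S(t) = 6^t(t - 3) + 3 for all t ≥ 1.
Base case (t = 1): S(1) = -9, and the closed form gives -9. They agree.
Inductive step: assume the claim holds for t = p, so S(p) = 6^p(p - 3) + 3.
Then S(p+1) = S(p) + (6^p(5p - 9)) = (6^p(p - 3) + 3) + (6^p(5p - 9)).
Simplifying, S(p+1) = 6·6^p·p - 12·6^p + 3 = 6^(p+1)((p+1) - 3) + 3,
which is the closed form with t = p+1.
By induction, the statement is established for all t ≥ 1.

S(t) = 6^t(t - 3) + 3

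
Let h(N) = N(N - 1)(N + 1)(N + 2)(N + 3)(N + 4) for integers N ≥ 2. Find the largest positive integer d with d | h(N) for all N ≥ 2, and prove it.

Computing the first values: h(2) = 720 and h(3) = 5040; gcd(720, 5040) = 720, so d ≤ 720.
We prove 720 | N(N - 1)(N + 1)(N + 2)(N + 3)(N + 4) for all N ≥ 2 by induction on N.
Base step (N = 2): h(2) = 720 = 720·(1), so 720 | h(2).
Suppose the result is true for N = m, i.e. 720 | h(m). Then
h(m+1) − h(m) = m·(m+1)·(m+2)·(m+3)·(m+4)·(m+5) − (m-1)·m·(m+1)·(m+2)·(m+3)·(m+4) = m·(m+1)·(m+2)·(m+3)·(m+4)·[(m+5) − (m-1)] = 6·m·(m+1)·(m+2)·(m+3)·(m+4). The product of 5 consecutive integers is divisible by (5)! = 120, so h(m+1) − h(m) is divisible by 6·120 = 720. By the inductive hypothesis 720 | h(m), hence 720 | h(m+1).
Hence, by induction on N, the claim holds for every N ≥ 2.
Therefore the largest such d is 720.

d = 720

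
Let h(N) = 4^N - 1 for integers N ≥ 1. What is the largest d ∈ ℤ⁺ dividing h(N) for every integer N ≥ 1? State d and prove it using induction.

Computing the first values: h(1) = 3 and h(2) = 15; gcd(3, 15) = 3, so d ≤ 3.
We prove 3 | 4^N - 1 for all N ≥ 1 by induction on N.
When N = 1: h(1) = 3 = 3·(1), so 3 | h(1).
Suppose the result is true for N = i, i.e. 3 | h(i). Then
4^{i+1} − 1^{i+1} = 4·4^i − 1·1^i = 4·(4^i − 1^i) + (3)·1^i. The first term is divisible by 3 by the inductive hypothesis, and the second term (3)·1^i is divisible by 3 since 3 | 3. Hence 3 | h(i+1).
Hence, by induction on N, the claim holds for every N ≥ 1.
Therefore the largest such d is 3.

d = 3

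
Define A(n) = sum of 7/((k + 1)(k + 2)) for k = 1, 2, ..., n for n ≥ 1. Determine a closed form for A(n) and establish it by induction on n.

A(n) = 7n/(2(n + 2))

We claim A(n) = 7n/(2(n + 2)) for all n ≥ 1.
Base case (n = 1): A(1) = 7/6, and the closed form gives 7/6. They agree.
Suppose the result is true for n = k, so A(k) = 7k/(2(k + 2)).
Then A(k+1) = A(k) + (7/((k + 2)(k + 3))) = (7k/(2(k + 2))) + (7/((k + 2)(k + 3))).
Simplifying, A(k+1) = 7(k + 1)/(2(k + 3)) = 7(k+1)/(2((k+1) + 2)),
which is the closed form with n = k+1.
By induction, the statement is established for all n ≥ 1.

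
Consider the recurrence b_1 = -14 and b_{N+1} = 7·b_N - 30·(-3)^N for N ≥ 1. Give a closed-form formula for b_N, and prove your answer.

b_N = -(-3)^(N + 1) - 5·7^(N - 1)

Computing the first terms: b_1 = -14, b_2 = -8, b_3 = -326. This suggests b_N = -(-3)^(N + 1) - 5·7^(N - 1).
Base step (N = 1): the formula gives -14 = -14 = b_1.
Inductive step: suppose the statement holds for some j ≥ 1, so b_j = -(-3)^(j + 1) - 5·7^(j - 1).
Then b_{j+1} = 7·b_j - 30·(-3)^j = 7·(-(-3)^(j + 1) - 5·7^(j - 1)) - 30·(-3)^j = -(-3)^(j + 2) - 5·7^j = -(-3)^((j+1) + 1) - 5·7^((j+1) - 1),
which is the claimed formula at N = j+1.
This completes the induction.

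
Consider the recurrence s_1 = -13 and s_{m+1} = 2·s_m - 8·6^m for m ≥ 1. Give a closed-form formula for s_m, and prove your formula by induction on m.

s_m = -2^(m - 1) - 2·6^m

Computing the first terms: s_1 = -13, s_2 = -74, s_3 = -436. This suggests s_m = -2^(m - 1) - 2·6^m.
When m = 1: the formula gives -13 = -13 = s_1.
Inductive step: assume the claim holds for m = p, so s_p = -2^(p - 1) - 2·6^p.
Then s_{p+1} = 2·s_p - 8·6^p = 2·(-2^(p - 1) - 2·6^p) - 8·6^p = -2^p - 2·6^(p + 1) = -2^((p+1) - 1) - 2·6^(p+1),
which is the claimed formula at m = p+1.
By induction, the statement is established for all m ≥ 1.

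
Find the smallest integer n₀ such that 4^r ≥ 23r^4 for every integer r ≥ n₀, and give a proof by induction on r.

n₀ = 9

At r = 8: 65536 < 94208, so the inequality fails and n₀ ≥ 9. We prove 4^r ≥ 23r^4 for all r ≥ 9.
Base step (r = 9): 4^r = 262144 and 23r^4 = 150903, so 262144 ≥ 150903.
Suppose the result is true for r = p, so 4^p ≥ 23p^4.
Then 4^(p + 1) = 4·(4^p) ≥ 4·(23p^4).
Also, for p ≥ 9 we have 4·(23p^4) ≥ 23(p+1)^4, since 4 ≥ (1 + 1/p)^4 for all p ≥ 9.
Combining, 4^(p + 1) ≥ 23(p+1)^4.
By induction, the statement is established for all r ≥ 9.
Hence the smallest such n₀ is 9.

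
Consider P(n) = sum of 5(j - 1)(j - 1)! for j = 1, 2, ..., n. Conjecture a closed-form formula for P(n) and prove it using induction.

We claim P(n) = 5n! - 5 for all n ≥ 1.
Base step (n = 1): P(1) = 0, and the closed form gives 0. They agree.
Inductive step: assume the claim holds for n = j, so P(j) = 5j! - 5.
Then P(j+1) = P(j) + (5j·j!) = (5j! - 5) + (5j·j!).
Simplifying, P(j+1) = 5(j+1)! - 5,
which is the closed form with n = j+1.
By the principle of mathematical induction, the result holds for all n ≥ 1.

P(n) = 5n! - 5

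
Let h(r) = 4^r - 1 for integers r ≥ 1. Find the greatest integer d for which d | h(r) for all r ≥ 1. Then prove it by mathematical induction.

Computing the first values: h(1) = 3 and h(2) = 15; gcd(3, 15) = 3, so d ≤ 3.
We prove 3 | 4^r - 1 for all r ≥ 1 by induction on r.
Base step (r = 1): h(1) = 3 = 3·(1), so 3 | h(1).
Inductive step: suppose the statement holds for some m ≥ 1, i.e. 3 | h(m). Then
4^{m+1} − 1^{m+1} = 4·4^m − 1·1^m = 4·(4^m − 1^m) + (3)·1^m. The first term is divisible by 3 by the inductive hypothesis, and the second term (3)·1^m is divisible by 3 since 3 | 3. Hence 3 | h(m+1).
This completes the induction.
Therefore the largest such d is 3.

d = 3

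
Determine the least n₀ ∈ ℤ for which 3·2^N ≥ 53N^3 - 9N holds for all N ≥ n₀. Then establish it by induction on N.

n₀ = 17

At N = 16: 196608 < 216944, so the inequality fails and n₀ ≥ 17. We prove 3·2^N ≥ 53N^3 - 9N for all N ≥ 17.
When N = 17: 3·2^N = 393216 and 53N^3 - 9N = 260236, so 393216 ≥ 260236.
For the inductive step, assume it holds for an arbitrary p ≥ 17, so 3·2^p ≥ 53p^3 - 9p.
Then 3·2^(p + 1) = 2·(3·2^p) ≥ 2·(53p^3 - 9p).
Also, for p ≥ 17 we have 2·(53p^3 - 9p) ≥ 53(p+1)^3 - 9(p+1), since 2·(53p^3 - 9p) − (53(p+1)^3 - 9(p+1)) = 53p^3 - 159p^2 - 168p - 44, which is nonnegative for all p ≥ 17.
Combining, 3·2^(p + 1) ≥ 53(p+1)^3 - 9(p+1).
By induction, the statement is established for all N ≥ 17.
Hence the smallest such n₀ is 17.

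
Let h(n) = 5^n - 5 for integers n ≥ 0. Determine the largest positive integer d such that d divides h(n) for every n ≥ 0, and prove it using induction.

Computing the first values: h(0) = -4 and h(1) = 0; gcd(-4, 0) = 4, so d ≤ 4.
We prove 4 | 5^n - 5 for all n ≥ 0 by induction on n.
For the base case n = 0: h(0) = -4 = 4·(-1), so 4 | h(0).
Suppose the result is true for n = m, i.e. 4 | h(m). Then
h(m+1) = 5^(m+1) - 5 = 5·(5^m - 5) + 20 = 5·h(m) + 20. The first term is divisible by 4 by the inductive hypothesis, and 20 is divisible by 4. Hence 4 | h(m+1).
By the principle of mathematical induction, the result holds for all n ≥ 0.
Therefore the largest such d is 4.

d = 4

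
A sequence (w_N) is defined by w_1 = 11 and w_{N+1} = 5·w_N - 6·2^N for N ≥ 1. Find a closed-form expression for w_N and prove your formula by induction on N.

Computing the first terms: w_1 = 11, w_2 = 43, w_3 = 191. This suggests w_N = 2^(N + 1) + 7·5^(N - 1).
Base step (N = 1): the formula gives 11 = 11 = w_1.
For the inductive step, assume it holds for an arbitrary j ≥ 1, so w_j = 2^(j + 1) + 7·5^(j - 1).
Then w_{j+1} = 5·w_j - 6·2^j = 5·(2^(j + 1) + 7·5^(j - 1)) - 6·2^j = 2^(j + 2) + 7·5^j = 2^((j+1) + 1) + 7·5^((j+1) - 1),
which is the claimed formula at N = j+1.
This completes the induction.

w_N = 2^(N + 1) + 7·5^(N - 1)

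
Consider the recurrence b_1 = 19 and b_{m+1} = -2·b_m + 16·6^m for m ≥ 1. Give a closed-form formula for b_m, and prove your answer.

b_m = 7(-2)^(m - 1) + 2·6^m

Computing the first terms: b_1 = 19, b_2 = 58, b_3 = 460. This suggests b_m = 7(-2)^(m - 1) + 2·6^m.
When m = 1: the formula gives 19 = 19 = b_1.
Inductive step: assume the claim holds for m = j, so b_j = 7(-2)^(j - 1) + 2·6^j.
Then b_{j+1} = -2·b_j + 16·6^j = -2·(7(-2)^(j - 1) + 2·6^j) + 16·6^j = 7(-2)^j + 2·6^(j + 1) = 7(-2)^((j+1) - 1) + 2·6^(j+1),
which is the claimed formula at m = j+1.
By induction, the statement is established for all m ≥ 1.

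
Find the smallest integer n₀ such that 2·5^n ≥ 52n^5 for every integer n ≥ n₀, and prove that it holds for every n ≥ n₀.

At n = 8: 781250 < 1703936, so the inequality fails and n₀ ≥ 9. We prove 2·5^n ≥ 52n^5 for all n ≥ 9.
Base step (n = 9): 2·5^n = 3906250 and 52n^5 = 3070548, so 3906250 ≥ 3070548.
For the inductive step, assume it holds for an arbitrary p ≥ 9, so 2·5^p ≥ 52p^5.
Then 2·5^(p + 1) = 5·(2·5^p) ≥ 5·(52p^5).
Also, for p ≥ 9 we have 5·(52p^5) ≥ 52(p+1)^5, since 5 ≥ (1 + 1/p)^5 for all p ≥ 9.
Combining, 2·5^(p + 1) ≥ 52(p+1)^5.
Hence, by induction on n, the claim holds for every n ≥ 9.
Hence the smallest such n₀ is 9.

n₀ = 9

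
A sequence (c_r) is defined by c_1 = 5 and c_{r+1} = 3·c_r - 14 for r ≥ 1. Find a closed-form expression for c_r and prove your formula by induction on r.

c_r = -2·3^(r - 1) + 7

Computing the first terms: c_1 = 5, c_2 = 1, c_3 = -11. This suggests c_r = -2·3^(r - 1) + 7.
Base case (r = 1): the formula gives 5 = 5 = c_1.
For the inductive step, assume it holds for an arbitrary p ≥ 1, so c_p = -2·3^(p - 1) + 7.
Then c_{p+1} = 3·c_p - 14 = 3·(-2·3^(p - 1) + 7) - 14 = -2·3^p + 7 = -2·3^((p+1) - 1) + 7,
which is the claimed formula at r = p+1.
Hence, by induction on r, the claim holds for every r ≥ 1.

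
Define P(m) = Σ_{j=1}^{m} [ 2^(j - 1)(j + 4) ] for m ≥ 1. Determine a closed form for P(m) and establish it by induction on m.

We claim P(m) = 2^m(m + 3) - 3 for all m ≥ 1.
When m = 1: P(1) = 5, and the closed form gives 5. They agree.
Inductive step: assume the claim holds for m = j, so P(j) = 2^j(j + 3) - 3.
Then P(j+1) = P(j) + (2^j(j + 5)) = (2^j(j + 3) - 3) + (2^j(j + 5)).
Simplifying, P(j+1) = 2^(j + 1)j + 2^(j + 3) - 3 = 2^(j+1)((j+1) + 3) - 3,
which is the closed form with m = j+1.
By the principle of mathematical induction, the result holds for all m ≥ 1.

P(m) = 2^m(m + 3) - 3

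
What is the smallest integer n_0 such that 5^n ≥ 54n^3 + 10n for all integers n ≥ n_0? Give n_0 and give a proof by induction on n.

At n = 5: 3125 < 6800, so the inequality fails and n_0 ≥ 6. We prove 5^n ≥ 54n^3 + 10n for all n ≥ 6.
Base case (n = 6): 5^n = 15625 and 54n^3 + 10n = 11724, so 15625 ≥ 11724.
Suppose the result is true for n = m, so 5^m ≥ 54m^3 + 10m.
Then 5^(m + 1) = 5·(5^m) ≥ 5·(54m^3 + 10m).
Also, for m ≥ 6 we have 5·(54m^3 + 10m) ≥ 54(m+1)^3 + 10(m+1), since 5·(54m^3 + 10m) − (54(m+1)^3 + 10(m+1)) = 216m^3 - 162m^2 - 122m - 64, which is nonnegative for all m ≥ 6.
Combining, 5^(m + 1) ≥ 54(m+1)^3 + 10(m+1).
By induction, the statement is established for all n ≥ 6.
Hence the smallest such n_0 is 6.

n_0 = 6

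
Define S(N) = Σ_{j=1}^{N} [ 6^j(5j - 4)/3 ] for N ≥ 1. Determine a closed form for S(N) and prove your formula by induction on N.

S(N) = 2·6^N(N - 1) + 2

We claim S(N) = 2·6^N(N - 1) + 2 for all N ≥ 1.
For the base case N = 1: S(1) = 2, and the closed form gives 2. They agree.
Inductive step: suppose the statement holds for some j ≥ 1, so S(j) = 2·6^j(j - 1) + 2.
Then S(j+1) = S(j) + (6^j(10j + 2)) = (2·6^j(j - 1) + 2) + (6^j(10j + 2)).
Simplifying, S(j+1) = 12·6^j·j + 2 = 2·6^(j+1)((j+1) - 1) + 2,
which is the closed form with N = j+1.
By the principle of mathematical induction, the result holds for all N ≥ 1.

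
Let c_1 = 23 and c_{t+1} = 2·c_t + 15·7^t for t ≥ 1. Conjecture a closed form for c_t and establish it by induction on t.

Computing the first terms: c_1 = 23, c_2 = 151, c_3 = 1037. This suggests c_t = 2^t + 3·7^t.
Base step (t = 1): the formula gives 23 = 23 = c_1.
Inductive step: assume the claim holds for t = m, so c_m = 2^m + 3·7^m.
Then c_{m+1} = 2·c_m + 15·7^m = 2·(2^m + 3·7^m) + 15·7^m = 2^(m + 1) + 3·7^(m + 1),
which is the claimed formula at t = m+1.
Hence, by induction on t, the claim holds for every t ≥ 1.

c_t = 2^t + 3·7^t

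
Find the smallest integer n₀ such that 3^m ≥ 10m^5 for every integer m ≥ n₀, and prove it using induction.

n₀ = 15

At m = 14: 4782969 < 5378240, so the inequality fails and n₀ ≥ 15. We prove 3^m ≥ 10m^5 for all m ≥ 15.
Base step (m = 15): 3^m = 14348907 and 10m^5 = 7593750, so 14348907 ≥ 7593750.
Suppose the result is true for m = i, so 3^i ≥ 10i^5.
Then 3^(i + 1) = 3·(3^i) ≥ 3·(10i^5).
Also, for i ≥ 15 we have 3·(10i^5) ≥ 10(i+1)^5, since 3 ≥ (1 + 1/i)^5 for all i ≥ 15.
Combining, 3^(i + 1) ≥ 10(i+1)^5.
By induction, the statement is established for all m ≥ 15.
Hence the smallest such n₀ is 15.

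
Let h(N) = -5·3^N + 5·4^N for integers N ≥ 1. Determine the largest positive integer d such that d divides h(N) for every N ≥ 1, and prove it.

Computing the first values: h(1) = 5 and h(2) = 35; gcd(5, 35) = 5, so d ≤ 5.
We prove 5 | -5·3^N + 5·4^N for all N ≥ 1 by induction on N.
For the base case N = 1: h(1) = 5 = 5·(1), so 5 | h(1).
Inductive step: suppose the statement holds for some r ≥ 1, i.e. 5 | h(r). Then
h(r+1) − 4·h(r) = (-5·3^(r+1) + 5·4^(r+1)) − 4·(-5·3^r + 5·4^r) = (-5)·3^r·(3 − 4) = (5)·3^r. Since 5 | h(r) by the inductive hypothesis, 5 | 4·h(r); and 5 | 5 since 5 = 5·1. Therefore 5 | h(r+1).
This completes the induction.
Therefore the largest such d is 5.

d = 5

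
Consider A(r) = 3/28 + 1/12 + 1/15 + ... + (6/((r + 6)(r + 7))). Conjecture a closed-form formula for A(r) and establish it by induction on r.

A(r) = 6r/(7(r + 7))

We claim A(r) = 6r/(7(r + 7)) for all r ≥ 1.
When r = 1: A(1) = 3/28, and the closed form gives 3/28. They agree.
Inductive step: assume the claim holds for r = p, so A(p) = 6p/(7(p + 7)).
Then A(p+1) = A(p) + (6/((p + 7)(p + 8))) = (6p/(7(p + 7))) + (6/((p + 7)(p + 8))).
Simplifying, A(p+1) = 6(p + 1)/(7(p + 8)) = 6(p+1)/(7((p+1) + 7)),
which is the closed form with r = p+1.
By induction, the statement is established for all r ≥ 1.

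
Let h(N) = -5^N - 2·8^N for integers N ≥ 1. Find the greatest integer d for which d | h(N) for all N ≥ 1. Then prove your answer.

d = 3

Computing the first values: h(1) = -21 and h(2) = -153; gcd(-21, -153) = 3, so d ≤ 3.
We prove 3 | -5^N - 2·8^N for all N ≥ 1 by induction on N.
For the base case N = 1: h(1) = -21 = 3·(-7), so 3 | h(1).
Inductive step: suppose the statement holds for some k ≥ 1, i.e. 3 | h(k). Then
h(k+1) − 8·h(k) = (-5^(k+1) - 2·8^(k+1)) − 8·(-5^k - 2·8^k) = (-1)·5^k·(5 − 8) = (3)·5^k. Since 3 | h(k) by the inductive hypothesis, 3 | 8·h(k); and 3 | 3 since 3 = 3·1. Therefore 3 | h(k+1).
This completes the induction.
Therefore the largest such d is 3.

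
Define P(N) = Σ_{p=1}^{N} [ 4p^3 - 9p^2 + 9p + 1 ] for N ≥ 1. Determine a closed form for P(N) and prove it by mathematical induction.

P(N) = N(N^3 - N^2 + N + 4)

We claim P(N) = N(N^3 - N^2 + N + 4) for all N ≥ 1.
For the base case N = 1: P(1) = 5, and the closed form gives 5. They agree.
Inductive step: assume the claim holds for N = p, so P(p) = p(p^3 - p^2 + p + 4).
Then P(p+1) = P(p) + (4p^3 + 3p^2 + 3p + 5) = (p(p^3 - p^2 + p + 4)) + (4p^3 + 3p^2 + 3p + 5).
Simplifying, P(p+1) = (p + 1)(p^3 + 2p^2 + 2p + 5) = (p+1)((p+1)^3 - (p+1)^2 + (p+1) + 4),
which is the closed form with N = p+1.
By the principle of mathematical induction, the result holds for all N ≥ 1.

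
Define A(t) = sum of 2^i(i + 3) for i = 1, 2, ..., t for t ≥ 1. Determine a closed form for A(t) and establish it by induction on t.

A(t) = 2·2^t(t + 2) - 4

We claim A(t) = 2·2^t(t + 2) - 4 for all t ≥ 1.
When t = 1: A(1) = 8, and the closed form gives 8. They agree.
Inductive step: assume the claim holds for t = i, so A(i) = 2·2^i(i + 2) - 4.
Then A(i+1) = A(i) + (2^(i + 1)(i + 4)) = (2·2^i(i + 2) - 4) + (2^(i + 1)(i + 4)).
Simplifying, A(i+1) = 4·2^i·i + 12·2^i - 4 = 2·2^(i+1)((i+1) + 2) - 4,
which is the closed form with t = i+1.
Hence, by induction on t, the claim holds for every t ≥ 1.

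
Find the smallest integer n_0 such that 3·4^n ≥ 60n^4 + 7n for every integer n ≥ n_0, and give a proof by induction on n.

n_0 = 9

At n = 8: 196608 < 245816, so the inequality fails and n_0 ≥ 9. We prove 3·4^n ≥ 60n^4 + 7n for all n ≥ 9.
When n = 9: 3·4^n = 786432 and 60n^4 + 7n = 393723, so 786432 ≥ 393723.
Suppose the result is true for n = m, so 3·4^m ≥ 60m^4 + 7m.
Then 3·4^(m + 1) = 4·(3·4^m) ≥ 4·(60m^4 + 7m).
Also, for m ≥ 9 we have 4·(60m^4 + 7m) ≥ 60(m+1)^4 + 7(m+1), since 4·(60m^4 + 7m) − (60(m+1)^4 + 7(m+1)) = 180m^4 - 240m^3 - 360m^2 - 219m - 67, which is nonnegative for all m ≥ 9.
Combining, 3·4^(m + 1) ≥ 60(m+1)^4 + 7(m+1).
By the principle of mathematical induction, the result holds for all n ≥ 9.
Hence the smallest such n_0 is 9.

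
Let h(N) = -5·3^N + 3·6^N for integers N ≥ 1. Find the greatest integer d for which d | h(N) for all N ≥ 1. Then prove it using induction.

d = 3

Computing the first values: h(1) = 3 and h(2) = 63; gcd(3, 63) = 3, so d ≤ 3.
We prove 3 | -5·3^N + 3·6^N for all N ≥ 1 by induction on N.
Base case (N = 1): h(1) = 3 = 3·(1), so 3 | h(1).
For the inductive step, assume it holds for an arbitrary r ≥ 1, i.e. 3 | h(r). Then
h(r+1) − 6·h(r) = (-5·3^(r+1) + 3·6^(r+1)) − 6·(-5·3^r + 3·6^r) = (-5)·3^r·(3 − 6) = (15)·3^r. Since 3 | h(r) by the inductive hypothesis, 3 | 6·h(r); and 3 | 15 since 15 = 3·5. Therefore 3 | h(r+1).
Hence, by induction on N, the claim holds for every N ≥ 1.
Therefore the largest such d is 3.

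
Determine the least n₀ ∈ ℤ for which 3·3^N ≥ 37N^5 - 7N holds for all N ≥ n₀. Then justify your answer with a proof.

At N = 14: 14348907 < 19899390, so the inequality fails and n₀ ≥ 15. We prove 3·3^N ≥ 37N^5 - 7N for all N ≥ 15.
For the base case N = 15: 3·3^N = 43046721 and 37N^5 - 7N = 28096770, so 43046721 ≥ 28096770.
Inductive step: assume the claim holds for N = j, so 3·3^j ≥ 37j^5 - 7j.
Then 3·3^(j + 1) = 3·(3·3^j) ≥ 3·(37j^5 - 7j).
Also, for j ≥ 15 we have 3·(37j^5 - 7j) ≥ 37(j+1)^5 - 7(j+1), since 3·(37j^5 - 7j) − (37(j+1)^5 - 7(j+1)) = 74j^5 - 185j^4 - 370j^3 - 370j^2 - 199j - 30, which is nonnegative for all j ≥ 15.
Combining, 3·3^(j + 1) ≥ 37(j+1)^5 - 7(j+1).
This completes the induction.
Hence the smallest such n₀ is 15.

n₀ = 15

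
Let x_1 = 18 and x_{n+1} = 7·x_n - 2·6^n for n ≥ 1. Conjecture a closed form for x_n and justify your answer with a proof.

Computing the first terms: x_1 = 18, x_2 = 114, x_3 = 726. This suggests x_n = 2·6^n + 6·7^(n - 1).
For the base case n = 1: the formula gives 18 = 18 = x_1.
For the inductive step, assume it holds for an arbitrary m ≥ 1, so x_m = 2·6^m + 6·7^(m - 1).
Then x_{m+1} = 7·x_m - 2·6^m = 7·(2·6^m + 6·7^(m - 1)) - 2·6^m = 2·6^(m + 1) + 6·7^m = 2·6^(m+1) + 6·7^((m+1) - 1),
which is the claimed formula at n = m+1.
Hence, by induction on n, the claim holds for every n ≥ 1.

x_n = 2·6^n + 6·7^(n - 1)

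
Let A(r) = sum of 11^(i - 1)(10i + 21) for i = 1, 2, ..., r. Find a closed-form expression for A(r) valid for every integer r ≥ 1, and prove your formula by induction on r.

A(r) = 11^r(r + 2) - 2

We claim A(r) = 11^r(r + 2) - 2 for all r ≥ 1.
When r = 1: A(1) = 31, and the closed form gives 31. They agree.
Inductive step: assume the claim holds for r = i, so A(i) = 11^i(i + 2) - 2.
Then A(i+1) = A(i) + (11^i(10i + 31)) = (11^i(i + 2) - 2) + (11^i(10i + 31)).
Simplifying, A(i+1) = 11·11^i·i + 33·11^i - 2 = 11^(i+1)((i+1) + 2) - 2,
which is the closed form with r = i+1.
This completes the induction.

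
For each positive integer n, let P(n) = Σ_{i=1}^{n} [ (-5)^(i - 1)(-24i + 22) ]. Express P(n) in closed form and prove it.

P(n) = (-5)^n(4n - 3) + 3

We claim P(n) = (-5)^n(4n - 3) + 3 for all n ≥ 1.
Base step (n = 1): P(1) = -2, and the closed form gives -2. They agree.
Inductive step: suppose the statement holds for some i ≥ 1, so P(i) = (-5)^i(4i - 3) + 3.
Then P(i+1) = P(i) + ((-5)^i(-24i - 2)) = ((-5)^i(4i - 3) + 3) + ((-5)^i(-24i - 2)).
Simplifying, P(i+1) = -20(-5)^i·i - 5(-5)^i + 3 = (-5)^(i+1)(4(i+1) - 3) + 3,
which is the closed form with n = i+1.
This completes the induction.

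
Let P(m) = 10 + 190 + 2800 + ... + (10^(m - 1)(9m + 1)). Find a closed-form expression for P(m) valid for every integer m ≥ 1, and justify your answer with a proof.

P(m) = 10^m·m

We claim P(m) = 10^m·m for all m ≥ 1.
When m = 1: P(1) = 10, and the closed form gives 10. They agree.
Suppose the result is true for m = k, so P(k) = 10^k·k.
Then P(k+1) = P(k) + (10^k(9k + 10)) = (10^k·k) + (10^k(9k + 10)).
Simplifying, P(k+1) = 10^(k + 1)(k + 1) = 10^(k+1)·(k+1),
which is the closed form with m = k+1.
By the principle of mathematical induction, the result holds for all m ≥ 1.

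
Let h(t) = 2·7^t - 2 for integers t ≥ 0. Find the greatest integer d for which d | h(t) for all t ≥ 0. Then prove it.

Computing the first values: h(0) = 0 and h(1) = 12; gcd(0, 12) = 12, so d ≤ 12.
We prove 12 | 2·7^t - 2 for all t ≥ 0 by induction on t.
Base case (t = 0): h(0) = 0 = 12·(0), so 12 | h(0).
For the inductive step, assume it holds for an arbitrary j ≥ 0, i.e. 12 | h(j). Then
h(j+1) = 2·7^(j+1) - 2 = 7·(2·7^j - 2) + 12 = 7·h(j) + 12. The first term is divisible by 12 by the inductive hypothesis, and 12 is divisible by 12. Hence 12 | h(j+1).
By the principle of mathematical induction, the result holds for all t ≥ 0.
Therefore the largest such d is 12.

d = 12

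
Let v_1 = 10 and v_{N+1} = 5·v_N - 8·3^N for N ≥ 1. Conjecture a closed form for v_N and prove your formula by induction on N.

v_N = 4·3^N - 2·5^(N - 1)

Computing the first terms: v_1 = 10, v_2 = 26, v_3 = 58. This suggests v_N = 4·3^N - 2·5^(N - 1).
Base step (N = 1): the formula gives 10 = 10 = v_1.
Inductive step: assume the claim holds for N = m, so v_m = 4·3^m - 2·5^(m - 1).
Then v_{m+1} = 5·v_m - 8·3^m = 5·(4·3^m - 2·5^(m - 1)) - 8·3^m = 4·3^(m + 1) - 2·5^m = 4·3^(m+1) - 2·5^((m+1) - 1),
which is the claimed formula at N = m+1.
By the principle of mathematical induction, the result holds for all N ≥ 1.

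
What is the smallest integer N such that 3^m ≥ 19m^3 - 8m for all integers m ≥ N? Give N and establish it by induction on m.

At m = 8: 6561 < 9664, so the inequality fails and N ≥ 9. We prove 3^m ≥ 19m^3 - 8m for all m ≥ 9.
When m = 9: 3^m = 19683 and 19m^3 - 8m = 13779, so 19683 ≥ 13779.
Suppose the result is true for m = j, so 3^j ≥ 19j^3 - 8j.
Then 3^(j + 1) = 3·(3^j) ≥ 3·(19j^3 - 8j).
Also, for j ≥ 9 we have 3·(19j^3 - 8j) ≥ 19(j+1)^3 - 8(j+1), since 3·(19j^3 - 8j) − (19(j+1)^3 - 8(j+1)) = 38j^3 - 57j^2 - 73j - 11, which is nonnegative for all j ≥ 9.
Combining, 3^(j + 1) ≥ 19(j+1)^3 - 8(j+1).
Hence, by induction on m, the claim holds for every m ≥ 9.
Hence the smallest such N is 9.

N = 9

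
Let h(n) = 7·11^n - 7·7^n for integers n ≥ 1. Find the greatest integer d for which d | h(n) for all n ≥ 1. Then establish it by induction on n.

d = 28

Computing the first values: h(1) = 28 and h(2) = 504; gcd(28, 504) = 28, so d ≤ 28.
We prove 28 | 7·11^n - 7·7^n for all n ≥ 1 by induction on n.
Base case (n = 1): h(1) = 28 = 28·(1), so 28 | h(1).
Inductive step: suppose the statement holds for some r ≥ 1, i.e. 28 | h(r). Then
h(r+1) − 11·h(r) = (7·11^(r+1) - 7·7^(r+1)) − 11·(7·11^r - 7·7^r) = (-7)·7^r·(7 − 11) = (28)·7^r. Since 28 | h(r) by the inductive hypothesis, 28 | 11·h(r); and 28 | 28 since 28 = 28·1. Therefore 28 | h(r+1).
By induction, the statement is established for all n ≥ 1.
Therefore the largest such d is 28.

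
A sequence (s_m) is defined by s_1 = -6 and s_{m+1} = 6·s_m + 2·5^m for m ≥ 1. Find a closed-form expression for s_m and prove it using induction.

s_m = -2·5^m + 4·6^(m - 1)

Computing the first terms: s_1 = -6, s_2 = -26, s_3 = -106. This suggests s_m = -2·5^m + 4·6^(m - 1).
Base step (m = 1): the formula gives -6 = -6 = s_1.
For the inductive step, assume it holds for an arbitrary k ≥ 1, so s_k = -2·5^k + 4·6^(k - 1).
Then s_{k+1} = 6·s_k + 2·5^k = 6·(-2·5^k + 4·6^(k - 1)) + 2·5^k = -2·5^(k + 1) + 4·6^k = -2·5^(k+1) + 4·6^((k+1) - 1),
which is the claimed formula at m = k+1.
By induction, the statement is established for all m ≥ 1.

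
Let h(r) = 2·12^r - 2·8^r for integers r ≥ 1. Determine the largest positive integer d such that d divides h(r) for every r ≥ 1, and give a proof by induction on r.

d = 8

Computing the first values: h(1) = 8 and h(2) = 160; gcd(8, 160) = 8, so d ≤ 8.
We prove 8 | 2·12^r - 2·8^r for all r ≥ 1 by induction on r.
Base case (r = 1): h(1) = 8 = 8·(1), so 8 | h(1).
Inductive step: assume the claim holds for r = m, i.e. 8 | h(m). Then
h(m+1) − 12·h(m) = (2·12^(m+1) - 2·8^(m+1)) − 12·(2·12^m - 2·8^m) = (-2)·8^m·(8 − 12) = (8)·8^m. Since 8 | h(m) by the inductive hypothesis, 8 | 12·h(m); and 8 | 8 since 8 = 8·1. Therefore 8 | h(m+1).
This completes the induction.
Therefore the largest such d is 8.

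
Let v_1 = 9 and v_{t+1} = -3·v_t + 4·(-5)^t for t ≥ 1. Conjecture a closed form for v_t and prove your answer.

Computing the first terms: v_1 = 9, v_2 = -47, v_3 = 241. This suggests v_t = -(-3)^(t - 1) - 2(-5)^t.
For the base case t = 1: the formula gives 9 = 9 = v_1.
Inductive step: suppose the statement holds for some i ≥ 1, so v_i = -(-3)^(i - 1) - 2(-5)^i.
Then v_{i+1} = -3·v_i + 4·(-5)^i = -3·(-(-3)^(i - 1) - 2(-5)^i) + 4·(-5)^i = -(-3)^i - 2(-5)^(i + 1) = -(-3)^((i+1) - 1) - 2(-5)^(i+1),
which is the claimed formula at t = i+1.
By induction, the statement is established for all t ≥ 1.

v_t = -(-3)^(t - 1) - 2(-5)^t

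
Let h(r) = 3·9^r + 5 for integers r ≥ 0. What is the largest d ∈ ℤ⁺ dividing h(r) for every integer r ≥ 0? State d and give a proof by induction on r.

d = 8

Computing the first values: h(0) = 8 and h(1) = 32; gcd(8, 32) = 8, so d ≤ 8.
We prove 8 | 3·9^r + 5 for all r ≥ 0 by induction on r.
For the base case r = 0: h(0) = 8 = 8·(1), so 8 | h(0).
For the inductive step, assume it holds for an arbitrary m ≥ 0, i.e. 8 | h(m). Then
h(m+1) = 3·9^(m+1) + 5 = 9·(3·9^m + 5) - 40 = 9·h(m) - 40. The first term is divisible by 8 by the inductive hypothesis, and -40 is divisible by 8. Hence 8 | h(m+1).
By the principle of mathematical induction, the result holds for all r ≥ 0.
Therefore the largest such d is 8.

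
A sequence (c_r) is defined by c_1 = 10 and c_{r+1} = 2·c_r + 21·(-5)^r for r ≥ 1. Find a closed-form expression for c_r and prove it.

Computing the first terms: c_1 = 10, c_2 = -85, c_3 = 355. This suggests c_r = -3(-5)^r - 5·2^(r - 1).
Base case (r = 1): the formula gives 10 = 10 = c_1.
Suppose the result is true for r = j, so c_j = -3(-5)^j - 5·2^(j - 1).
Then c_{j+1} = 2·c_j + 21·(-5)^j = 2·(-3(-5)^j - 5·2^(j - 1)) + 21·(-5)^j = -3(-5)^(j + 1) - 5·2^j = -3(-5)^(j+1) - 5·2^((j+1) - 1),
which is the claimed formula at r = j+1.
Hence, by induction on r, the claim holds for every r ≥ 1.

c_r = -3(-5)^r - 5·2^(r - 1)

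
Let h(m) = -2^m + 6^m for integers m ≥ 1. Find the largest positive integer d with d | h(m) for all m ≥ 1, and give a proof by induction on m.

d = 4

Computing the first values: h(1) = 4 and h(2) = 32; gcd(4, 32) = 4, so d ≤ 4.
We prove 4 | -2^m + 6^m for all m ≥ 1 by induction on m.
Base case (m = 1): h(1) = 4 = 4·(1), so 4 | h(1).
For the inductive step, assume it holds for an arbitrary j ≥ 1, i.e. 4 | h(j). Then
6^{j+1} − 2^{j+1} = 6·6^j − 2·2^j = 6·(6^j − 2^j) + (4)·2^j. The first term is divisible by 4 by the inductive hypothesis, and the second term (4)·2^j is divisible by 4 since 4 | 4. Hence 4 | h(j+1).
By induction, the statement is established for all m ≥ 1.
Therefore the largest such d is 4.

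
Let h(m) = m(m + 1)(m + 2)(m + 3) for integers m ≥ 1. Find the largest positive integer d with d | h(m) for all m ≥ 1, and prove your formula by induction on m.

d = 24

Computing the first values: h(1) = 24 and h(2) = 120; gcd(24, 120) = 24, so d ≤ 24.
We prove 24 | m(m + 1)(m + 2)(m + 3) for all m ≥ 1 by induction on m.
When m = 1: h(1) = 24 = 24·(1), so 24 | h(1).
Suppose the result is true for m = i, i.e. 24 | h(i). Then
h(i+1) − h(i) = (i+1)·(i+2)·(i+3)·(i+4) − i·(i+1)·(i+2)·(i+3) = (i+1)·(i+2)·(i+3)·[(i+4) − i] = 4·(i+1)·(i+2)·(i+3). The product of 3 consecutive integers is divisible by (3)! = 6, so h(i+1) − h(i) is divisible by 4·6 = 24. By the inductive hypothesis 24 | h(i), hence 24 | h(i+1).
By the principle of mathematical induction, the result holds for all m ≥ 1.
Therefore the largest such d is 24.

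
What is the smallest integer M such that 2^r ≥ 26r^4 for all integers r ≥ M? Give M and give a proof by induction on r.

M = 23

At r = 22: 4194304 < 6090656, so the inequality fails and M ≥ 23. We prove 2^r ≥ 26r^4 for all r ≥ 23.
For the base case r = 23: 2^r = 8388608 and 26r^4 = 7275866, so 8388608 ≥ 7275866.
Inductive step: suppose the statement holds for some k ≥ 23, so 2^k ≥ 26k^4.
Then 2^(k + 1) = 2·(2^k) ≥ 2·(26k^4).
Also, for k ≥ 23 we have 2·(26k^4) ≥ 26(k+1)^4, since 2 ≥ (1 + 1/k)^4 for all k ≥ 23.
Combining, 2^(k + 1) ≥ 26(k+1)^4.
Hence, by induction on r, the claim holds for every r ≥ 23.
Hence the smallest such M is 23.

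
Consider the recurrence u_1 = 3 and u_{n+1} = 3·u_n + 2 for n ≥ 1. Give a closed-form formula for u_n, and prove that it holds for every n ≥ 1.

u_n = 4·3^(n - 1) - 1

Computing the first terms: u_1 = 3, u_2 = 11, u_3 = 35. This suggests u_n = 4·3^(n - 1) - 1.
Base case (n = 1): the formula gives 3 = 3 = u_1.
Suppose the result is true for n = m, so u_m = 4·3^(m - 1) - 1.
Then u_{m+1} = 3·u_m + 2 = 3·(4·3^(m - 1) - 1) + 2 = 4·3^m - 1 = 4·3^((m+1) - 1) - 1,
which is the claimed formula at n = m+1.
Hence, by induction on n, the claim holds for every n ≥ 1.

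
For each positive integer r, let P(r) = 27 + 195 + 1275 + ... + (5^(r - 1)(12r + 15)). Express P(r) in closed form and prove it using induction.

P(r) = 3·5^r(r + 1) - 3

We claim P(r) = 3·5^r(r + 1) - 3 for all r ≥ 1.
When r = 1: P(1) = 27, and the closed form gives 27. They agree.
Inductive step: assume the claim holds for r = j, so P(j) = 3·5^j(j + 1) - 3.
Then P(j+1) = P(j) + (5^j(12j + 27)) = (3·5^j(j + 1) - 3) + (5^j(12j + 27)).
Simplifying, P(j+1) = 15·5^j·j + 30·5^j - 3 = 3·5^(j+1)((j+1) + 1) - 3,
which is the closed form with r = j+1.
By induction, the statement is established for all r ≥ 1.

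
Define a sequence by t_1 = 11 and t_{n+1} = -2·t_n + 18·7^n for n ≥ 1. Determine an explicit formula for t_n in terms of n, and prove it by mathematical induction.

t_n = -3(-2)^(n - 1) + 2·7^n

Computing the first terms: t_1 = 11, t_2 = 104, t_3 = 674. This suggests t_n = -3(-2)^(n - 1) + 2·7^n.
Base case (n = 1): the formula gives 11 = 11 = t_1.
Inductive step: suppose the statement holds for some j ≥ 1, so t_j = -3(-2)^(j - 1) + 2·7^j.
Then t_{j+1} = -2·t_j + 18·7^j = -2·(-3(-2)^(j - 1) + 2·7^j) + 18·7^j = -3(-2)^j + 2·7^(j + 1) = -3(-2)^((j+1) - 1) + 2·7^(j+1),
which is the claimed formula at n = j+1.
By the principle of mathematical induction, the result holds for all n ≥ 1.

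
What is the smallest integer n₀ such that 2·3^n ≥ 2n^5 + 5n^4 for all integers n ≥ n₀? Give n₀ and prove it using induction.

At n = 11: 354294 < 395307, so the inequality fails and n₀ ≥ 12. We prove 2·3^n ≥ 2n^5 + 5n^4 for all n ≥ 12.
For the base case n = 12: 2·3^n = 1062882 and 2n^5 + 5n^4 = 601344, so 1062882 ≥ 601344.
Inductive step: assume the claim holds for n = p, so 2·3^p ≥ 2p^5 + 5p^4.
Then 2·3^(p + 1) = 3·(2·3^p) ≥ 3·(2p^5 + 5p^4).
Also, for p ≥ 12 we have 3·(2p^5 + 5p^4) ≥ 2(p+1)^5 + 5(p+1)^4, since 3·(2p^5 + 5p^4) − (2(p+1)^5 + 5(p+1)^4) = 4p^5 - 40p^3 - 50p^2 - 30p - 7, which is nonnegative for all p ≥ 12.
Combining, 2·3^(p + 1) ≥ 2(p+1)^5 + 5(p+1)^4.
Hence, by induction on n, the claim holds for every n ≥ 12.
Hence the smallest such n₀ is 12.

n₀ = 12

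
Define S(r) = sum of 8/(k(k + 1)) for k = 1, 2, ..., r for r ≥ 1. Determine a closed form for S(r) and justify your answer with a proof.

S(r) = 8r/(r + 1)

We claim S(r) = 8r/(r + 1) for all r ≥ 1.
Base case (r = 1): S(1) = 4, and the closed form gives 4. They agree.
Inductive step: assume the claim holds for r = k, so S(k) = 8k/(k + 1).
Then S(k+1) = S(k) + (8/((k + 1)(k + 2))) = (8k/(k + 1)) + (8/((k + 1)(k + 2))).
Simplifying, S(k+1) = 8(k + 1)/(k + 2) = 8(k+1)/((k+1) + 1),
which is the closed form with r = k+1.
By induction, the statement is established for all r ≥ 1.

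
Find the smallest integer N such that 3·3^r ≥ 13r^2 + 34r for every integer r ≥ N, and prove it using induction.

N = 5

At r = 4: 243 < 344, so the inequality fails and N ≥ 5. We prove 3·3^r ≥ 13r^2 + 34r for all r ≥ 5.
When r = 5: 3·3^r = 729 and 13r^2 + 34r = 495, so 729 ≥ 495.
Inductive step: suppose the statement holds for some p ≥ 5, so 3·3^p ≥ 13p^2 + 34p.
Then 3·3^(p + 1) = 3·(3·3^p) ≥ 3·(13p^2 + 34p).
Also, for p ≥ 5 we have 3·(13p^2 + 34p) ≥ 13(p+1)^2 + 34(p+1), since 3·(13p^2 + 34p) − (13(p+1)^2 + 34(p+1)) = 26p^2 + 42p - 47, which is nonnegative for all p ≥ 5.
Combining, 3·3^(p + 1) ≥ 13(p+1)^2 + 34(p+1).
By induction, the statement is established for all r ≥ 5.
Hence the smallest such N is 5.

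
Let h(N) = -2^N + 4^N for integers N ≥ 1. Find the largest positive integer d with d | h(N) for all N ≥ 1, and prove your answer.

d = 2

Computing the first values: h(1) = 2 and h(2) = 12; gcd(2, 12) = 2, so d ≤ 2.
We prove 2 | -2^N + 4^N for all N ≥ 1 by induction on N.
When N = 1: h(1) = 2 = 2·(1), so 2 | h(1).
Inductive step: suppose the statement holds for some i ≥ 1, i.e. 2 | h(i). Then
4^{i+1} − 2^{i+1} = 4·4^i − 2·2^i = 4·(4^i − 2^i) + (2)·2^i. The first term is divisible by 2 by the inductive hypothesis, and the second term (2)·2^i is divisible by 2 since 2 | 2. Hence 2 | h(i+1).
This completes the induction.
Therefore the largest such d is 2.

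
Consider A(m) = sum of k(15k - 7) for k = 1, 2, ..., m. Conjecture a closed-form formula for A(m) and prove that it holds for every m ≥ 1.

We claim A(m) = m(m + 1)(5m - 1) for all m ≥ 1.
Base case (m = 1): A(1) = 8, and the closed form gives 8. They agree.
Inductive step: suppose the statement holds for some k ≥ 1, so A(k) = k(5k^2 + 4k - 1).
Then A(k+1) = A(k) + ((k + 1)(15k + 8)) = (k(5k^2 + 4k - 1)) + ((k + 1)(15k + 8)).
Simplifying, A(k+1) = (k + 1)(k + 2)(5k + 4) = (k+1)((k+1) + 1)(5(k+1) - 1),
which is the closed form with m = k+1.
By induction, the statement is established for all m ≥ 1.

A(m) = m(m + 1)(5m - 1)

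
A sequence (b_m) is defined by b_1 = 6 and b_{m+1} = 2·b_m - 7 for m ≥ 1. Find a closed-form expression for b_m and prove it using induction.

Computing the first terms: b_1 = 6, b_2 = 5, b_3 = 3. This suggests b_m = -2^(m - 1) + 7.
Base case (m = 1): the formula gives 6 = 6 = b_1.
Suppose the result is true for m = r, so b_r = -2^(r - 1) + 7.
Then b_{r+1} = 2·b_r - 7 = 2·(-2^(r - 1) + 7) - 7 = -2^r + 7 = -2^((r+1) - 1) + 7,
which is the claimed formula at m = r+1.
Hence, by induction on m, the claim holds for every m ≥ 1.

b_m = -2^(m - 1) + 7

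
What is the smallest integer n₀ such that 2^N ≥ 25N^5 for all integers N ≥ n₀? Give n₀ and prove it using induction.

At N = 28: 268435456 < 430259200, so the inequality fails and n₀ ≥ 29. We prove 2^N ≥ 25N^5 for all N ≥ 29.
For the base case N = 29: 2^N = 536870912 and 25N^5 = 512778725, so 536870912 ≥ 512778725.
Inductive step: suppose the statement holds for some k ≥ 29, so 2^k ≥ 25k^5.
Then 2^(k + 1) = 2·(2^k) ≥ 2·(25k^5).
Also, for k ≥ 29 we have 2·(25k^5) ≥ 25(k+1)^5, since 2 ≥ (1 + 1/k)^5 for all k ≥ 29.
Combining, 2^(k + 1) ≥ 25(k+1)^5.
By induction, the statement is established for all N ≥ 29.
Hence the smallest such n₀ is 29.

n₀ = 29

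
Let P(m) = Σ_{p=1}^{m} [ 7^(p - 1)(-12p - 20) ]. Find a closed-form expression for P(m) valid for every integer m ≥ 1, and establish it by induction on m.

We claim P(m) = -7^m(2m + 3) + 3 for all m ≥ 1.
For the base case m = 1: P(1) = -32, and the closed form gives -32. They agree.
For the inductive step, assume it holds for an arbitrary p ≥ 1, so P(p) = -7^p(2p + 3) + 3.
Then P(p+1) = P(p) + (7^p(-12p - 32)) = (-7^p(2p + 3) + 3) + (7^p(-12p - 32)).
Simplifying, P(p+1) = -14·7^p·p - 35·7^p + 3 = -7^(p+1)(2(p+1) + 3) + 3,
which is the closed form with m = p+1.
By induction, the statement is established for all m ≥ 1.

P(m) = -7^m(2m + 3) + 3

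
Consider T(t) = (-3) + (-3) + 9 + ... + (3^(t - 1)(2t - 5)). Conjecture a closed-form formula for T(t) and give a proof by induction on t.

We claim T(t) = 3^t(t - 3) + 3 for all t ≥ 1.
Base step (t = 1): T(1) = -3, and the closed form gives -3. They agree.
Inductive step: suppose the statement holds for some j ≥ 1, so T(j) = 3^j(j - 3) + 3.
Then T(j+1) = T(j) + (3^j(2j - 3)) = (3^j(j - 3) + 3) + (3^j(2j - 3)).
Simplifying, T(j+1) = 3·3^j·j - 6·3^j + 3 = 3^(j+1)((j+1) - 3) + 3,
which is the closed form with t = j+1.
Hence, by induction on t, the claim holds for every t ≥ 1.

T(t) = 3^t(t - 3) + 3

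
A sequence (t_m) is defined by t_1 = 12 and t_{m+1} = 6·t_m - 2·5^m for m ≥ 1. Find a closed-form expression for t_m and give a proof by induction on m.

t_m = 2·5^m + 2·6^(m - 1)

Computing the first terms: t_1 = 12, t_2 = 62, t_3 = 322. This suggests t_m = 2·5^m + 2·6^(m - 1).
When m = 1: the formula gives 12 = 12 = t_1.
Inductive step: assume the claim holds for m = k, so t_k = 2·5^k + 2·6^(k - 1).
Then t_{k+1} = 6·t_k - 2·5^k = 6·(2·5^k + 2·6^(k - 1)) - 2·5^k = 2·5^(k + 1) + 2·6^k = 2·5^(k+1) + 2·6^((k+1) - 1),
which is the claimed formula at m = k+1.
By the principle of mathematical induction, the result holds for all m ≥ 1.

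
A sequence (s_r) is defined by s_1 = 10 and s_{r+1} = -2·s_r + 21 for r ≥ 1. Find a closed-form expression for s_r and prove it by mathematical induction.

Computing the first terms: s_1 = 10, s_2 = 1, s_3 = 19. This suggests s_r = 3(-2)^(r - 1) + 7.
Base step (r = 1): the formula gives 10 = 10 = s_1.
Suppose the result is true for r = k, so s_k = 3(-2)^(k - 1) + 7.
Then s_{k+1} = -2·s_k + 21 = -2·(3(-2)^(k - 1) + 7) + 21 = 3(-2)^k + 7 = 3(-2)^((k+1) - 1) + 7,
which is the claimed formula at r = k+1.
Hence, by induction on r, the claim holds for every r ≥ 1.

s_r = 3(-2)^(r - 1) + 7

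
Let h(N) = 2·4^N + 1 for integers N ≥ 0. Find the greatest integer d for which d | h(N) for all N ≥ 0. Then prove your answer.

d = 3

Computing the first values: h(0) = 3 and h(1) = 9; gcd(3, 9) = 3, so d ≤ 3.
We prove 3 | 2·4^N + 1 for all N ≥ 0 by induction on N.
Base step (N = 0): h(0) = 3 = 3·(1), so 3 | h(0).
For the inductive step, assume it holds for an arbitrary p ≥ 0, i.e. 3 | h(p). Then
h(p+1) = 2·4^(p+1) + 1 = 4·(2·4^p + 1) - 3 = 4·h(p) - 3. The first term is divisible by 3 by the inductive hypothesis, and -3 is divisible by 3. Hence 3 | h(p+1).
By induction, the statement is established for all N ≥ 0.
Therefore the largest such d is 3.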